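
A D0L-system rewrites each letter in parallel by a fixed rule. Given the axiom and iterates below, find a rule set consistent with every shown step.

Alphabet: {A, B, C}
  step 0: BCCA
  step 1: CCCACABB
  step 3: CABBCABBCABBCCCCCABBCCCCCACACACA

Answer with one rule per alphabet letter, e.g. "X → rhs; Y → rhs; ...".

A->BB, B->CC, C->CA

  step 0 ⇒ step 1: BCCA ⇒ CC·CA·CA·BB
    A ↦ BB
    B ↦ CC
    C ↦ CA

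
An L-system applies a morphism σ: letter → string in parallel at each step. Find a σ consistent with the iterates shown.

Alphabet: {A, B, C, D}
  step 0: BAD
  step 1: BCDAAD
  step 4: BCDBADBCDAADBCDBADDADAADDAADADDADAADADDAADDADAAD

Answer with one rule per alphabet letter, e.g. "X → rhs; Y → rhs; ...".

  step 0 ⇒ step 1: BAD ⇒ BC·DA·AD
    A ↦ DA
    B ↦ BC
    D ↦ AD
    C ↦ DB  (constrained at step 1)

A->DA, B->BC, C->DB, D->AD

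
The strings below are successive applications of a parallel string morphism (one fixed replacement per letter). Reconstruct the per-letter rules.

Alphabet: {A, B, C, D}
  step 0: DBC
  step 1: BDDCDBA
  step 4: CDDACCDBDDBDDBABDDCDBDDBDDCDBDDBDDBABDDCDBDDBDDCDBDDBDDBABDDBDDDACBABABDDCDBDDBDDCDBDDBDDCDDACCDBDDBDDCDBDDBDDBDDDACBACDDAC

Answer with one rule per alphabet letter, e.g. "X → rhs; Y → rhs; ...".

A->DAC, B->CD, C->BA, D->BDD

  step 0 ⇒ step 1: DBC ⇒ BDD·CD·BA
    B ↦ CD
    C ↦ BA
    D ↦ BDD
    A ↦ DAC  (constrained at step 1)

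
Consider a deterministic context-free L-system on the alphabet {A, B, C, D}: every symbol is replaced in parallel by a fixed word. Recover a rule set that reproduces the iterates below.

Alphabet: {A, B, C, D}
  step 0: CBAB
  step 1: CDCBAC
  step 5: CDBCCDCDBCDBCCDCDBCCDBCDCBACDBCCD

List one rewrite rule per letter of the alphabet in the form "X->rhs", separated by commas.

  step 0 ⇒ step 1: CBAB ⇒ CD·C·BA·C
    A ↦ BA
    B ↦ C
    C ↦ CD
    D ↦ B  (constrained at step 1)

A->BA, B->C, C->CD, D->B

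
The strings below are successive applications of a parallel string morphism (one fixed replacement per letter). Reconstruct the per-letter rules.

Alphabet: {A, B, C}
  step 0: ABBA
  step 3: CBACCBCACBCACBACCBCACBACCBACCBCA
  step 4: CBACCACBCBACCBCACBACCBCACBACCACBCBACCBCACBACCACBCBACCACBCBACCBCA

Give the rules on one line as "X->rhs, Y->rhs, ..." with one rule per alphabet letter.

  step 3 ⇒ step 4: CBACCBCACBCACBACCBCACBACCBACCBCA ⇒ CB·AC·CA·CB·CB·AC·CB·CA·CB·AC·CB·CA·CB·AC·CA·CB·CB·AC·CB·CA·CB·AC·CA·CB·CB·AC·CA·CB·CB·AC·CB·CA
    A ↦ CA
    B ↦ AC
    C ↦ CB

A->CA, B->AC, C->CB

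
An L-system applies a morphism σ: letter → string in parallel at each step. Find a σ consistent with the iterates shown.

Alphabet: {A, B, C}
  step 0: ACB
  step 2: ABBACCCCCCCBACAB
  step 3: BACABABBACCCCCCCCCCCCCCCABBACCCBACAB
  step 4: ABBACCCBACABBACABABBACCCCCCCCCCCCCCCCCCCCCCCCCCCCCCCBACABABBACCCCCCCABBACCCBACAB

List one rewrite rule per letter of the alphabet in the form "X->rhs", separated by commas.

A->BAC, B->AB, C->CC

  step 3 ⇒ step 4: BACABABBACCCCCCCCCCCCCCCABBACCCBACAB ⇒ AB·BAC·CC·BAC·AB·BAC·AB·AB·BAC·CC·CC·CC·CC·CC·CC·CC·CC·CC·CC·CC·CC·CC·CC·CC·BAC·AB·AB·BAC·CC·CC·CC·AB·BAC·CC·BAC·AB
    A ↦ BAC
    B ↦ AB
    C ↦ CC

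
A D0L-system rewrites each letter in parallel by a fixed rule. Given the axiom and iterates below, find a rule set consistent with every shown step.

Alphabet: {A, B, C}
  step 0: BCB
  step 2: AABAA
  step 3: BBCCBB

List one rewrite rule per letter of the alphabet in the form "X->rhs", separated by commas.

A->B, B->CC, C->A

  step 2 ⇒ step 3: AABAA ⇒ B·B·CC·B·B
    A ↦ B
    B ↦ CC
    C ↦ A  (constrained at step 0)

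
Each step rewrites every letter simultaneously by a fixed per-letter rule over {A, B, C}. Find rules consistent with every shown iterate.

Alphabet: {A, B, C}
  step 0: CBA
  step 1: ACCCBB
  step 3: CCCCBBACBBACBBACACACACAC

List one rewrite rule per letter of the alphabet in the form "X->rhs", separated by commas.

A->BB, B->CC, C->AC

  step 0 ⇒ step 1: CBA ⇒ AC·CC·BB
    A ↦ BB
    B ↦ CC
    C ↦ AC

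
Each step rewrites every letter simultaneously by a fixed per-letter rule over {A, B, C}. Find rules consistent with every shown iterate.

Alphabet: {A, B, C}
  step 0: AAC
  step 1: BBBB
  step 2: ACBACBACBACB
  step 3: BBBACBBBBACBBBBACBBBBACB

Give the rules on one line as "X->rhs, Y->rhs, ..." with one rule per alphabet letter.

  step 2 ⇒ step 3: ACBACBACBACB ⇒ B·BB·ACB·B·BB·ACB·B·BB·ACB·B·BB·ACB
    A ↦ B
    B ↦ ACB
    C ↦ BB

A->B, B->ACB, C->BB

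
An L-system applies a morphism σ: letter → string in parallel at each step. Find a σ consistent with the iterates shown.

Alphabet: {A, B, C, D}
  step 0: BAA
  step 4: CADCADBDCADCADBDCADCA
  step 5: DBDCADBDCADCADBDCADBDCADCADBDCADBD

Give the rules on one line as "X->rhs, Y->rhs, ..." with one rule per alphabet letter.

  step 4 ⇒ step 5: CADCADBDCADCADBDCADCA ⇒ D·BD·CA·D·BD·CA·D·CA·D·BD·CA·D·BD·CA·D·CA·D·BD·CA·D·BD
    A ↦ BD
    B ↦ D
    C ↦ D
    D ↦ CA

A->BD, B->D, C->D, D->CA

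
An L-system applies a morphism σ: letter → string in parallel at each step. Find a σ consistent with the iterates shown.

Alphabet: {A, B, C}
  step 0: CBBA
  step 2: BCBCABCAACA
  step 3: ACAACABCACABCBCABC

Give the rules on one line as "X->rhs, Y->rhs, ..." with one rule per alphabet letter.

A->BC, B->AC, C->A

  step 2 ⇒ step 3: BCBCABCAACA ⇒ AC·A·AC·A·BC·AC·A·BC·BC·A·BC
    A ↦ BC
    B ↦ AC
    C ↦ A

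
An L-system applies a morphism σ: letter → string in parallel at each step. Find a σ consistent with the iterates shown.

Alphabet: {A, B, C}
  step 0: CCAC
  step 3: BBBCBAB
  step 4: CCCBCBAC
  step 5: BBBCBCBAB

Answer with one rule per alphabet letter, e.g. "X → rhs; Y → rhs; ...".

A->BA, B->C, C->B

  step 4 ⇒ step 5: CCCBCBAC ⇒ B·B·B·C·B·C·BA·B
    A ↦ BA
    B ↦ C
    C ↦ B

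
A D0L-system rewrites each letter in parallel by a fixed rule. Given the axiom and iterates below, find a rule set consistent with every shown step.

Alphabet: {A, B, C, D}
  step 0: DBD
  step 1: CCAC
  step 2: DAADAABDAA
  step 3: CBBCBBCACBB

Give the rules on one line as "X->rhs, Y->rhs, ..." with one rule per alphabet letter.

  step 2 ⇒ step 3: DAADAABDAA ⇒ C·B·B·C·B·B·CA·C·B·B
    A ↦ B
    B ↦ CA
    D ↦ C
  step 1 ⇒ step 2: CCAC ⇒ DAA·DAA·B·DAA
    C ↦ DAA

A->B, B->CA, C->DAA, D->C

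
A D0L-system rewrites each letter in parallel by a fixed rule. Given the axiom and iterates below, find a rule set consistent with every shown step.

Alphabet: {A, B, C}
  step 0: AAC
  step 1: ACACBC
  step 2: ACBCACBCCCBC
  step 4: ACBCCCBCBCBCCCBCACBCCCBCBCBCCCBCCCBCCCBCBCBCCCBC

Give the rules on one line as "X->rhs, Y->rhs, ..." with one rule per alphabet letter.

A->AC, B->CC, C->BC

  step 1 ⇒ step 2: ACACBC ⇒ AC·BC·AC·BC·CC·BC
    A ↦ AC
    B ↦ CC
    C ↦ BC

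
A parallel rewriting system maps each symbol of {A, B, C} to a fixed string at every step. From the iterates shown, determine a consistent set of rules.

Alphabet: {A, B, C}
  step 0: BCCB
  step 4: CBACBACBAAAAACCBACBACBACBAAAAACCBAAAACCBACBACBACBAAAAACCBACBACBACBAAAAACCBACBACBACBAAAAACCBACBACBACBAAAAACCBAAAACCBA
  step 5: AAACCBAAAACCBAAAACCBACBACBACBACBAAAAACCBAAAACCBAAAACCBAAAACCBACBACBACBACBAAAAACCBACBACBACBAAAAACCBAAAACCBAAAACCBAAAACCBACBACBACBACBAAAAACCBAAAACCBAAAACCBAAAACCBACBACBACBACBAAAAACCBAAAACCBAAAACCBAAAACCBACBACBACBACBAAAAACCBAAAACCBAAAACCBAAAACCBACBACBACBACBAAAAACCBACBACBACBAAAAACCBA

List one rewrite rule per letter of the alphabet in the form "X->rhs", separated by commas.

  step 4 ⇒ step 5: CBACBACBAAAAACCBACBACBACBAAAAACCBAAAACCBACBACBACBAAAAACCBACBACBACBAAAAACCBACBACBACBAAAAACCBACBACBACBAAAAACCBAAAACCBA ⇒ A·AAC·CBA·A·AAC·CBA·A·AAC·CBA·CBA·CBA·CBA·CBA·A·A·AAC·CBA·A·AAC·CBA·A·AAC·CBA·A·AAC·CBA·CBA·CBA·CBA·CBA·A·A·AAC·CBA·CBA·CBA·CBA·A·A·AAC·CBA·A·AAC·CBA·A·AAC·CBA·A·AAC·CBA·CBA·CBA·CBA·CBA·A·A·AAC·CBA·A·AAC·CBA·A·AAC·CBA·A·AAC·CBA·CBA·CBA·CBA·CBA·A·A·AAC·CBA·A·AAC·CBA·A·AAC·CBA·A·AAC·CBA·CBA·CBA·CBA·CBA·A·A·AAC·CBA·A·AAC·CBA·A·AAC·CBA·A·AAC·CBA·CBA·CBA·CBA·CBA·A·A·AAC·CBA·CBA·CBA·CBA·A·A·AAC·CBA
    A ↦ CBA
    B ↦ AAC
    C ↦ A

A->CBA, B->AAC, C->A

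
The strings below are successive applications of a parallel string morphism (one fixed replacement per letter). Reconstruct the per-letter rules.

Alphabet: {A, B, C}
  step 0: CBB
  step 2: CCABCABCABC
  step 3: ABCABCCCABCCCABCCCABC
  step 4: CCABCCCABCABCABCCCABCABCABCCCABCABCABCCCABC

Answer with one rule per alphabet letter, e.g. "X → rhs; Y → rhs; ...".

A->C, B->C, C->ABC

  step 3 ⇒ step 4: ABCABCCCABCCCABCCCABC ⇒ C·C·ABC·C·C·ABC·ABC·ABC·C·C·ABC·ABC·ABC·C·C·ABC·ABC·ABC·C·C·ABC
    A ↦ C
    B ↦ C
    C ↦ ABC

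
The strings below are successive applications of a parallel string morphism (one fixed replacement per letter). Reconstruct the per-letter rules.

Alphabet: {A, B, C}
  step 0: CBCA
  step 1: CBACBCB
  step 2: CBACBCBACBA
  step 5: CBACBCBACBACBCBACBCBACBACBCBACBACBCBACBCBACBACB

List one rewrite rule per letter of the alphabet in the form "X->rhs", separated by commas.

  step 1 ⇒ step 2: CBACBCB ⇒ CB·A·CB·CB·A·CB·A
    A ↦ CB
    B ↦ A
    C ↦ CB

A->CB, B->A, C->CB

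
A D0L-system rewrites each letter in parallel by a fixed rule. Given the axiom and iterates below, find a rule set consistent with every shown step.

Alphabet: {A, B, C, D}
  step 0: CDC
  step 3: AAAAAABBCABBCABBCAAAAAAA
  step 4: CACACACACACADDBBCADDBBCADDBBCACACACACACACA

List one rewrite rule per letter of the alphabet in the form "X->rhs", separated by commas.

A->CA, B->D, C->BB, D->AAA

  step 3 ⇒ step 4: AAAAAABBCABBCABBCAAAAAAA ⇒ CA·CA·CA·CA·CA·CA·D·D·BB·CA·D·D·BB·CA·D·D·BB·CA·CA·CA·CA·CA·CA·CA
    A ↦ CA
    B ↦ D
    C ↦ BB
    D ↦ AAA  (constrained at step 0)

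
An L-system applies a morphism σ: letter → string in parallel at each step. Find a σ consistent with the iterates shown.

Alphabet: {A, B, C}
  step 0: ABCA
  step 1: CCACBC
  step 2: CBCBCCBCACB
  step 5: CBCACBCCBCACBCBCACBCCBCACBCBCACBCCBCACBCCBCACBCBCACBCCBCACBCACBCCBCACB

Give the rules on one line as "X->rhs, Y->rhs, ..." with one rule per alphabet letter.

  step 1 ⇒ step 2: CCACBC ⇒ CB·CB·C·CB·CA·CB
    A ↦ C
    B ↦ CA
    C ↦ CB

A->C, B->CA, C->CB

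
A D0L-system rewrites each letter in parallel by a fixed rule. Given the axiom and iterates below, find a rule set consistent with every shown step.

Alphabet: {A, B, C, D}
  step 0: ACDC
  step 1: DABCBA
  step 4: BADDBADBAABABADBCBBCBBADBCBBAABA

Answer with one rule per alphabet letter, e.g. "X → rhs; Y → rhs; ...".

A->D, B->BA, C->A, D->BCB

  step 0 ⇒ step 1: ACDC ⇒ D·A·BCB·A
    A ↦ D
    C ↦ A
    D ↦ BCB
    B ↦ BA  (constrained at step 1)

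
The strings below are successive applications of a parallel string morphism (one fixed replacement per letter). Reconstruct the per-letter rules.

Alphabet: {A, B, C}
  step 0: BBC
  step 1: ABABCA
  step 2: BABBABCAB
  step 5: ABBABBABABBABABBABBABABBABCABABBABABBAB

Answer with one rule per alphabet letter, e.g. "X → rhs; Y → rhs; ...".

A->B, B->AB, C->CA

  step 1 ⇒ step 2: ABABCA ⇒ B·AB·B·AB·CA·B
    A ↦ B
    B ↦ AB
    C ↦ CA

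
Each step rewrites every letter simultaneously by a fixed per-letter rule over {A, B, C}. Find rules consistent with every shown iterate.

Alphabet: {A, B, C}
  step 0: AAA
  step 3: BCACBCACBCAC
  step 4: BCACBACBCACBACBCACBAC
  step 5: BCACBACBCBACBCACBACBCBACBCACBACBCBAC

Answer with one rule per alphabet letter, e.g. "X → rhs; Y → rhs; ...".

A->B, B->BC, C->AC

  step 4 ⇒ step 5: BCACBACBCACBACBCACBAC ⇒ BC·AC·B·AC·BC·B·AC·BC·AC·B·AC·BC·B·AC·BC·AC·B·AC·BC·B·AC
    A ↦ B
    B ↦ BC
    C ↦ AC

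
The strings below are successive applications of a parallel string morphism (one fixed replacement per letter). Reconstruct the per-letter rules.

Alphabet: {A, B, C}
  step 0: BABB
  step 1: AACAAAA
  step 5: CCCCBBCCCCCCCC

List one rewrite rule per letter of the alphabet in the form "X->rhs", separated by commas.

A->C, B->AA, C->B

  step 0 ⇒ step 1: BABB ⇒ AA·C·AA·AA
    A ↦ C
    B ↦ AA
    C ↦ B  (constrained at step 1)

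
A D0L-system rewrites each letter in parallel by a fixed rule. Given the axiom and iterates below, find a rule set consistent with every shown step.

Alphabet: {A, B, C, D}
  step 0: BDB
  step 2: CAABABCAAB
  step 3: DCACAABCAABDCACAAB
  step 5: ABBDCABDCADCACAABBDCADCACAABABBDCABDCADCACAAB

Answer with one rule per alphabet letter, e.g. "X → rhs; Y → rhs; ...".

A->CA, B->AB, C->D, D->B

  step 2 ⇒ step 3: CAABABCAAB ⇒ D·CA·CA·AB·CA·AB·D·CA·CA·AB
    A ↦ CA
    B ↦ AB
    C ↦ D
    D ↦ B  (constrained at step 0)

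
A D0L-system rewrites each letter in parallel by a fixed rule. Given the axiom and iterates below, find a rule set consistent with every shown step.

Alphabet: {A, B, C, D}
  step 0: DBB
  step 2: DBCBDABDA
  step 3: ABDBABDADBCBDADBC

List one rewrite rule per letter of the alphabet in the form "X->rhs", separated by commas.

A->DBC, B->BD, C->BA, D->A

  step 2 ⇒ step 3: DBCBDABDA ⇒ A·BD·BA·BD·A·DBC·BD·A·DBC
    A ↦ DBC
    B ↦ BD
    C ↦ BA
    D ↦ A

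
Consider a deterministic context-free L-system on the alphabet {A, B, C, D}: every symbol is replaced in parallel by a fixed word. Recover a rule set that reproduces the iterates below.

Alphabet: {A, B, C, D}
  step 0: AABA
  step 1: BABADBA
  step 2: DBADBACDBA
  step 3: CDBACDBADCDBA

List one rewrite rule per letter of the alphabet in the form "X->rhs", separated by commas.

  step 2 ⇒ step 3: DBADBACDBA ⇒ C·D·BA·C·D·BA·D·C·D·BA
    A ↦ BA
    B ↦ D
    C ↦ D
    D ↦ C

A->BA, B->D, C->D, D->C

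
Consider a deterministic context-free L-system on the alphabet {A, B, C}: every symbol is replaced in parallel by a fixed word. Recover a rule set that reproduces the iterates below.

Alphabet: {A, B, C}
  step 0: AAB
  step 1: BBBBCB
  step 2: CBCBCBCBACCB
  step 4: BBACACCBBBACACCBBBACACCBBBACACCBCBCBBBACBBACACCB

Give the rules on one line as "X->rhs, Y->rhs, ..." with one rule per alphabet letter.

A->BB, B->CB, C->AC

  step 1 ⇒ step 2: BBBBCB ⇒ CB·CB·CB·CB·AC·CB
    B ↦ CB
    C ↦ AC
  step 0 ⇒ step 1: AAB ⇒ BB·BB·CB
    A ↦ BB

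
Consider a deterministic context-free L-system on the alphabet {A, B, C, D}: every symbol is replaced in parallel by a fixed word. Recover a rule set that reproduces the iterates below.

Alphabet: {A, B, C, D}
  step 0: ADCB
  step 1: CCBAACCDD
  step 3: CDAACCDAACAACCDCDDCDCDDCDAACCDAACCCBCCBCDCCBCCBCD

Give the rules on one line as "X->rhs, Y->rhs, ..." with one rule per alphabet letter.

  step 0 ⇒ step 1: ADCB ⇒ CCB·AAC·CD·D
    A ↦ CCB
    B ↦ D
    C ↦ CD
    D ↦ AAC

A->CCB, B->D, C->CD, D->AAC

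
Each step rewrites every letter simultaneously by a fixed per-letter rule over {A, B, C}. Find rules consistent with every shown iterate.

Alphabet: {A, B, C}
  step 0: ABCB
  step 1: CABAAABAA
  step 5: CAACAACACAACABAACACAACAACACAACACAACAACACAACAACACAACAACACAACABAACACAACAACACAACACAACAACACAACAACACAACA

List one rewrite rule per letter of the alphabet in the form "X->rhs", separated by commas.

A->CA, B->BAA, C->A

  step 0 ⇒ step 1: ABCB ⇒ CA·BAA·A·BAA
    A ↦ CA
    B ↦ BAA
    C ↦ A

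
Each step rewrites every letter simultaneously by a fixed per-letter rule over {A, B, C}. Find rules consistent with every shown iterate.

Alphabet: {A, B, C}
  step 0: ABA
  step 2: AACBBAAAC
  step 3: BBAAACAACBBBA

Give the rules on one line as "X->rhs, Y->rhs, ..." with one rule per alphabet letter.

  step 2 ⇒ step 3: AACBBAAAC ⇒ B·B·A·AAC·AAC·B·B·B·A
    A ↦ B
    B ↦ AAC
    C ↦ A

A->B, B->AAC, C->A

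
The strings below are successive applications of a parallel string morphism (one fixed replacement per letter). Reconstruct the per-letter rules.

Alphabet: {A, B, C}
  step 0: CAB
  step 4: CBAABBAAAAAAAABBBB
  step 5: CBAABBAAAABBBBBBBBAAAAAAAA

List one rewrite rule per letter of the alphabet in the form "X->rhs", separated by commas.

  step 4 ⇒ step 5: CBAABBAAAAAAAABBBB ⇒ CB·AA·B·B·AA·AA·B·B·B·B·B·B·B·B·AA·AA·AA·AA
    A ↦ B
    B ↦ AA
    C ↦ CB

A->B, B->AA, C->CB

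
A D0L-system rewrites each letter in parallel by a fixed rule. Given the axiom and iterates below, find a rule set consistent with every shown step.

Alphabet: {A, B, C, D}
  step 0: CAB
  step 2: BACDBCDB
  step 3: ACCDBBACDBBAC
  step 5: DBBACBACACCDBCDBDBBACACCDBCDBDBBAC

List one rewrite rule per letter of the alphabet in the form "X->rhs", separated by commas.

A->C, B->AC, C->DB, D->B

  step 2 ⇒ step 3: BACDBCDB ⇒ AC·C·DB·B·AC·DB·B·AC
    A ↦ C
    B ↦ AC
    C ↦ DB
    D ↦ B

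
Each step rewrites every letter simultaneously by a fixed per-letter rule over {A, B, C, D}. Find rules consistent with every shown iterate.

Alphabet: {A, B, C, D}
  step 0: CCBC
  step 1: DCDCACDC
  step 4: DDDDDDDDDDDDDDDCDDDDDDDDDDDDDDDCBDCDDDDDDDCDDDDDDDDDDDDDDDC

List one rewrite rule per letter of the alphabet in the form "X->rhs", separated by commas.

  step 0 ⇒ step 1: CCBC ⇒ DC·DC·AC·DC
    B ↦ AC
    C ↦ DC
    A ↦ B  (constrained at step 1)
    D ↦ DD  (constrained at step 1)

A->B, B->AC, C->DC, D->DD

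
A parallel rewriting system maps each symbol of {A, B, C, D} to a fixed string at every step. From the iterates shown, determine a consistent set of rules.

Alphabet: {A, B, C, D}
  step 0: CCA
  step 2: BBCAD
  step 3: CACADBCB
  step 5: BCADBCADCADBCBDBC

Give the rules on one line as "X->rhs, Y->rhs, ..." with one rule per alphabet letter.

A->BC, B->CA, C->D, D->B

  step 2 ⇒ step 3: BBCAD ⇒ CA·CA·D·BC·B
    A ↦ BC
    B ↦ CA
    C ↦ D
    D ↦ B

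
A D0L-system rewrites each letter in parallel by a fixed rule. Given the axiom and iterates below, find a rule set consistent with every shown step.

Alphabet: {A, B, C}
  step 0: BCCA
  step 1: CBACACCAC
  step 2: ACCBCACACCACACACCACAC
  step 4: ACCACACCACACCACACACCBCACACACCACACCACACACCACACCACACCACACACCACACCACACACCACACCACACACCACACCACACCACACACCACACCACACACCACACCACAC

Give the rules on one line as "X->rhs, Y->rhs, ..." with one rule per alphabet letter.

  step 1 ⇒ step 2: CBACACCAC ⇒ AC·CB·CAC·AC·CAC·AC·AC·CAC·AC
    A ↦ CAC
    B ↦ CB
    C ↦ AC

A->CAC, B->CB, C->AC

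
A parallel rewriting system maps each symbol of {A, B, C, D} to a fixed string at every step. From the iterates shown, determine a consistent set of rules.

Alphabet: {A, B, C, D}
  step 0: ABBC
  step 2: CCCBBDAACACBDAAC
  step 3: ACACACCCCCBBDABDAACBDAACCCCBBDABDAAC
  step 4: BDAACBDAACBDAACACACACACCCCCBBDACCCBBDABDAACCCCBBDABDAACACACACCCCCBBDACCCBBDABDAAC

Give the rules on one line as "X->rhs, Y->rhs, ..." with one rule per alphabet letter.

A->BDA, B->C, C->AC, D->CCB

  step 3 ⇒ step 4: ACACACCCCCBBDABDAACBDAACCCCBBDABDAAC ⇒ BDA·AC·BDA·AC·BDA·AC·AC·AC·AC·AC·C·C·CCB·BDA·C·CCB·BDA·BDA·AC·C·CCB·BDA·BDA·AC·AC·AC·AC·C·C·CCB·BDA·C·CCB·BDA·BDA·AC
    A ↦ BDA
    B ↦ C
    C ↦ AC
    D ↦ CCB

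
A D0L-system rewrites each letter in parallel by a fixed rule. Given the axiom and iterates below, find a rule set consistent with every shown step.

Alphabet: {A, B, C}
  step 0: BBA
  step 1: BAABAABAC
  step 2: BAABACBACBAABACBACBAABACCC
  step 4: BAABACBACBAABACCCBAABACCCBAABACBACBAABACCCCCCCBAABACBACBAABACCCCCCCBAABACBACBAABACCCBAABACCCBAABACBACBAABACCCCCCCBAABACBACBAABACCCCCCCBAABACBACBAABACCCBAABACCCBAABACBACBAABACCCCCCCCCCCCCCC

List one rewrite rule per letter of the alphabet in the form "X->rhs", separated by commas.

A->BAC, B->BAA, C->CC

  step 1 ⇒ step 2: BAABAABAC ⇒ BAA·BAC·BAC·BAA·BAC·BAC·BAA·BAC·CC
    A ↦ BAC
    B ↦ BAA
    C ↦ CC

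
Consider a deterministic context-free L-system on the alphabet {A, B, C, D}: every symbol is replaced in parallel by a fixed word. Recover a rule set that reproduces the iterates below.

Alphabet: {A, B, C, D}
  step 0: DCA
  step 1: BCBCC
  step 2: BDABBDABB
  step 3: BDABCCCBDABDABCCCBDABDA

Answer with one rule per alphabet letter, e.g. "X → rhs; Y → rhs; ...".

  step 2 ⇒ step 3: BDABBDABB ⇒ BDA·BC·CC·BDA·BDA·BC·CC·BDA·BDA
    A ↦ CC
    B ↦ BDA
    D ↦ BC
  step 0 ⇒ step 1: DCA ⇒ BC·B·CC
    C ↦ B

A->CC, B->BDA, C->B, D->BC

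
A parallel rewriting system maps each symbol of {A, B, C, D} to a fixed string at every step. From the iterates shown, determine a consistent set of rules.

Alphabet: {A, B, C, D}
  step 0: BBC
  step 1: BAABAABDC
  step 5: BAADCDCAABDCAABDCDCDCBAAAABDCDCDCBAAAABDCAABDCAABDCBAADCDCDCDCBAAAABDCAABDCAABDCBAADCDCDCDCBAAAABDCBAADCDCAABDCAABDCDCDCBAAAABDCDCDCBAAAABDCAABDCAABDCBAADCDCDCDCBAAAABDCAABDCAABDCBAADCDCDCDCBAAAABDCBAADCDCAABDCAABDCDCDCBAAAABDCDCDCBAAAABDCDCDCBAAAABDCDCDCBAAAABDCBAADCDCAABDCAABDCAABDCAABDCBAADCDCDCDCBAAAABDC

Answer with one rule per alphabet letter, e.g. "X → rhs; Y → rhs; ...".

  step 0 ⇒ step 1: BBC ⇒ BAA·BAA·BDC
    B ↦ BAA
    C ↦ BDC
    A ↦ DC  (constrained at step 1)
    D ↦ AA  (constrained at step 1)

A->DC, B->BAA, C->BDC, D->AA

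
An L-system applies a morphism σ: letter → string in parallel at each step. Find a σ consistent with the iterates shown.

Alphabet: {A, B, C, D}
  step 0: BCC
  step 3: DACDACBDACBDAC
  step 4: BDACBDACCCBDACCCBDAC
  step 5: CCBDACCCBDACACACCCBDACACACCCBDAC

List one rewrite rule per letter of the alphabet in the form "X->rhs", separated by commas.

  step 4 ⇒ step 5: BDACBDACCCBDACCCBDAC ⇒ CC·B·D·AC·CC·B·D·AC·AC·AC·CC·B·D·AC·AC·AC·CC·B·D·AC
    A ↦ D
    B ↦ CC
    C ↦ AC
    D ↦ B

A->D, B->CC, C->AC, D->B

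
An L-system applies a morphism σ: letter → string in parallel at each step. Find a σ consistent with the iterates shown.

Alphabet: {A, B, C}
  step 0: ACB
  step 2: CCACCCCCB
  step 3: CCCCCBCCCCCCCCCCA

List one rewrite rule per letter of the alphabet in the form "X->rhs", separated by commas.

A->CB, B->A, C->CC

  step 2 ⇒ step 3: CCACCCCCB ⇒ CC·CC·CB·CC·CC·CC·CC·CC·A
    A ↦ CB
    B ↦ A
    C ↦ CC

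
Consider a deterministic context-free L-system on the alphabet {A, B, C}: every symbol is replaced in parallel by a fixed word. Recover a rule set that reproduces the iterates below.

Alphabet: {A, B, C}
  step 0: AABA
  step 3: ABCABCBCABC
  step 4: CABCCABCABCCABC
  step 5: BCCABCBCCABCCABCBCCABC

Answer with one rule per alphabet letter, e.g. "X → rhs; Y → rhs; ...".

  step 4 ⇒ step 5: CABCCABCABCCABC ⇒ BC·C·A·BC·BC·C·A·BC·C·A·BC·BC·C·A·BC
    A ↦ C
    B ↦ A
    C ↦ BC

A->C, B->A, C->BC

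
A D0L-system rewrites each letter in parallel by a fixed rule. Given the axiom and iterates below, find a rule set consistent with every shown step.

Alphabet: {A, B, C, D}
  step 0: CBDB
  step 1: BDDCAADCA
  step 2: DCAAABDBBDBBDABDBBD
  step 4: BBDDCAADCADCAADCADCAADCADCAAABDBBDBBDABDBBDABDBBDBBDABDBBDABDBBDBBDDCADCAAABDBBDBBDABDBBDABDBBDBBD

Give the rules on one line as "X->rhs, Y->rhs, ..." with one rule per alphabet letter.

  step 1 ⇒ step 2: BDDCAADCA ⇒ DCA·A·A·BD·BBD·BBD·A·BD·BBD
    A ↦ BBD
    B ↦ DCA
    C ↦ BD
    D ↦ A

A->BBD, B->DCA, C->BD, D->A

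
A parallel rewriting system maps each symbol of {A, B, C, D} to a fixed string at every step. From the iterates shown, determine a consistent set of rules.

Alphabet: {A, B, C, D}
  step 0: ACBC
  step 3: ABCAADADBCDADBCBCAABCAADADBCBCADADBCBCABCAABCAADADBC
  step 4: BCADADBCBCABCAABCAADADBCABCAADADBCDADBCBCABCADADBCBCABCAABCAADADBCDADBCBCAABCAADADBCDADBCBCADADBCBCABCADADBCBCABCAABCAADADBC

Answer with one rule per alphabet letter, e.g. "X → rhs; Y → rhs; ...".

  step 3 ⇒ step 4: ABCAADADBCDADBCBCAABCAADADBCBCADADBCBCABCAABCAADADBC ⇒ BCA·DAD·BC·BCA·BCA·A·BCA·A·DAD·BC·A·BCA·A·DAD·BC·DAD·BC·BCA·BCA·DAD·BC·BCA·BCA·A·BCA·A·DAD·BC·DAD·BC·BCA·A·BCA·A·DAD·BC·DAD·BC·BCA·DAD·BC·BCA·BCA·DAD·BC·BCA·BCA·A·BCA·A·DAD·BC
    A ↦ BCA
    B ↦ DAD
    C ↦ BC
    D ↦ A

A->BCA, B->DAD, C->BC, D->A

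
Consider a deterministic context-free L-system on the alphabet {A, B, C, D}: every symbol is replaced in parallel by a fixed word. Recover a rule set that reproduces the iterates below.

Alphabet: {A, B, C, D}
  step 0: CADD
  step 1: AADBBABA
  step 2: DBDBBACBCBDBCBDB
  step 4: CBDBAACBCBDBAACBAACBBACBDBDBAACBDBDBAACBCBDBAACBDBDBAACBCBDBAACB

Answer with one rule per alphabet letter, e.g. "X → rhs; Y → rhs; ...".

  step 1 ⇒ step 2: AADBBABA ⇒ DB·DB·BA·CB·CB·DB·CB·DB
    A ↦ DB
    B ↦ CB
    D ↦ BA
  step 0 ⇒ step 1: CADD ⇒ AA·DB·BA·BA
    C ↦ AA

A->DB, B->CB, C->AA, D->BA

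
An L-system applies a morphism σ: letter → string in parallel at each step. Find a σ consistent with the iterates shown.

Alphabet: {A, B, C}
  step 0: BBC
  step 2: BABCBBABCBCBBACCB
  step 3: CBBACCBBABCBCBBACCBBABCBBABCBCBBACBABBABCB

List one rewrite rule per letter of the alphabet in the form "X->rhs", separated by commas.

A->BAC, B->CB, C->BAB

  step 2 ⇒ step 3: BABCBBABCBCBBACCB ⇒ CB·BAC·CB·BAB·CB·CB·BAC·CB·BAB·CB·BAB·CB·CB·BAC·BAB·BAB·CB
    A ↦ BAC
    B ↦ CB
    C ↦ BAB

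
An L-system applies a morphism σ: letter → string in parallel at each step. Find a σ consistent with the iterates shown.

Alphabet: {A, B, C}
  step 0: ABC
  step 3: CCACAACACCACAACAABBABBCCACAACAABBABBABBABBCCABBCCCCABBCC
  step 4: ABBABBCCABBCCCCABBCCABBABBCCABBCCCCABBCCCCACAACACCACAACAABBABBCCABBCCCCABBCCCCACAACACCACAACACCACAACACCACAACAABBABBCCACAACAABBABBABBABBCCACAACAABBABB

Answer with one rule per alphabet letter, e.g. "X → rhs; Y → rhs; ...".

  step 3 ⇒ step 4: CCACAACACCACAACAABBABBCCACAACAABBABBABBABBCCABBCCCCABBCC ⇒ ABB·ABB·CC·ABB·CC·CC·ABB·CC·ABB·ABB·CC·ABB·CC·CC·ABB·CC·CC·ACA·ACA·CC·ACA·ACA·ABB·ABB·CC·ABB·CC·CC·ABB·CC·CC·ACA·ACA·CC·ACA·ACA·CC·ACA·ACA·CC·ACA·ACA·ABB·ABB·CC·ACA·ACA·ABB·ABB·ABB·ABB·CC·ACA·ACA·ABB·ABB
    A ↦ CC
    B ↦ ACA
    C ↦ ABB

A->CC, B->ACA, C->ABB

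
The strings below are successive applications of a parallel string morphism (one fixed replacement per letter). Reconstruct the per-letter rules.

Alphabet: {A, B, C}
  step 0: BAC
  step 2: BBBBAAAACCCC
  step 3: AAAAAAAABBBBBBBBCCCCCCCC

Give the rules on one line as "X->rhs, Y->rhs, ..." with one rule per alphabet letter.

  step 2 ⇒ step 3: BBBBAAAACCCC ⇒ AA·AA·AA·AA·BB·BB·BB·BB·CC·CC·CC·CC
    A ↦ BB
    B ↦ AA
    C ↦ CC

A->BB, B->AA, C->CC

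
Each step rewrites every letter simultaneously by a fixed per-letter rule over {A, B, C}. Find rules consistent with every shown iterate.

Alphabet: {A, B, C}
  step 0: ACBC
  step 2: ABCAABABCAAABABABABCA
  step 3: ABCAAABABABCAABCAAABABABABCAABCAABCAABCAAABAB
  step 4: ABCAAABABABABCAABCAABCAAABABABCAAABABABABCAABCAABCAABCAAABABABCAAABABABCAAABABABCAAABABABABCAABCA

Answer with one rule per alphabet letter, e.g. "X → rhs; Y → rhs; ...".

  step 3 ⇒ step 4: ABCAAABABABCAABCAAABABABABCAABCAABCAABCAAABAB ⇒ AB·CA·AAB·AB·AB·AB·CA·AB·CA·AB·CA·AAB·AB·AB·CA·AAB·AB·AB·AB·CA·AB·CA·AB·CA·AB·CA·AAB·AB·AB·CA·AAB·AB·AB·CA·AAB·AB·AB·CA·AAB·AB·AB·AB·CA·AB·CA
    A ↦ AB
    B ↦ CA
    C ↦ AAB

A->AB, B->CA, C->AAB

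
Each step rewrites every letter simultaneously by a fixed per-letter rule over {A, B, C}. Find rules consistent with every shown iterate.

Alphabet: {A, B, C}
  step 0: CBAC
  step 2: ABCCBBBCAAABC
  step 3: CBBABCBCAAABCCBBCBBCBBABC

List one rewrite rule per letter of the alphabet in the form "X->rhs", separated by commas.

A->CBB, B->A, C->BC

  step 2 ⇒ step 3: ABCCBBBCAAABC ⇒ CBB·A·BC·BC·A·A·A·BC·CBB·CBB·CBB·A·BC
    A ↦ CBB
    B ↦ A
    C ↦ BC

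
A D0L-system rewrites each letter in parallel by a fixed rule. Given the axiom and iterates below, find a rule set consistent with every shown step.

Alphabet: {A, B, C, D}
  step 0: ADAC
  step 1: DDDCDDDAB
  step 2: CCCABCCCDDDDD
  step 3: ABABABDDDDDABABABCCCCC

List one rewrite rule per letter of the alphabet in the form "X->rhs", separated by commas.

A->DDD, B->DD, C->AB, D->C

  step 2 ⇒ step 3: CCCABCCCDDDDD ⇒ AB·AB·AB·DDD·DD·AB·AB·AB·C·C·C·C·C
    A ↦ DDD
    B ↦ DD
    C ↦ AB
    D ↦ C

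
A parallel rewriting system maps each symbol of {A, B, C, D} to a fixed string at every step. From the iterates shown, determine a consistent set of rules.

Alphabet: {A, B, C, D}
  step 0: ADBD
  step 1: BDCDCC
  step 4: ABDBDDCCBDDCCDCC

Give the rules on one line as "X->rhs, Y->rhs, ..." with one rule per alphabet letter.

  step 0 ⇒ step 1: ADBD ⇒ BD·C·DC·C
    A ↦ BD
    B ↦ DC
    D ↦ C
    C ↦ A  (constrained at step 1)

A->BD, B->DC, C->A, D->C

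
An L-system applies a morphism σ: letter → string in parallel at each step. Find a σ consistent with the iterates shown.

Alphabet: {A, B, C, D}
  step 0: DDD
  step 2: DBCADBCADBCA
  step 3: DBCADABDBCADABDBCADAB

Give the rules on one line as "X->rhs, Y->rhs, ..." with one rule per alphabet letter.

  step 2 ⇒ step 3: DBCADBCADBCA ⇒ DB·CA·DA·B·DB·CA·DA·B·DB·CA·DA·B
    A ↦ B
    B ↦ CA
    C ↦ DA
    D ↦ DB

A->B, B->CA, C->DA, D->DB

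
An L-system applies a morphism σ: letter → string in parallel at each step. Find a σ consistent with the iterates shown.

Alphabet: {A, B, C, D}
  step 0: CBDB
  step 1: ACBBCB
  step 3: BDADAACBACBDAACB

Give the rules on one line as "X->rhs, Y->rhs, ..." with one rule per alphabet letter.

  step 0 ⇒ step 1: CBDB ⇒ A·CB·B·CB
    B ↦ CB
    C ↦ A
    D ↦ B
    A ↦ DA  (constrained at step 1)

A->DA, B->CB, C->A, D->B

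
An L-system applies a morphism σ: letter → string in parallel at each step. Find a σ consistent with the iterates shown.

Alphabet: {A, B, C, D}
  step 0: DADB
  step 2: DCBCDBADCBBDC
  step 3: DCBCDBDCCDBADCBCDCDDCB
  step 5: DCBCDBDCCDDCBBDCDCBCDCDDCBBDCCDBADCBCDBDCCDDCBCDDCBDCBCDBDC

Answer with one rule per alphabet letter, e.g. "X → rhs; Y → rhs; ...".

  step 2 ⇒ step 3: DCBCDBADCBBDC ⇒ DC·B·CD·B·DC·CD·BA·DC·B·CD·CD·DC·B
    A ↦ BA
    B ↦ CD
    C ↦ B
    D ↦ DC

A->BA, B->CD, C->B, D->DC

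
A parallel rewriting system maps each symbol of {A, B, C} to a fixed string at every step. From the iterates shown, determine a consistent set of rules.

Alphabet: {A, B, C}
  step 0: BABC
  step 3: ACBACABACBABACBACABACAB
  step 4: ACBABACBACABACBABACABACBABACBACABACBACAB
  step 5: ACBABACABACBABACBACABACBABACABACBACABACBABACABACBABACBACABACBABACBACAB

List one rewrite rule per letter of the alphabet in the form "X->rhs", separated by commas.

A->AC, B->AB, C->B

  step 4 ⇒ step 5: ACBABACBACABACBABACABACBABACBACABACBACAB ⇒ AC·B·AB·AC·AB·AC·B·AB·AC·B·AC·AB·AC·B·AB·AC·AB·AC·B·AC·AB·AC·B·AB·AC·AB·AC·B·AB·AC·B·AC·AB·AC·B·AB·AC·B·AC·AB
    A ↦ AC
    B ↦ AB
    C ↦ B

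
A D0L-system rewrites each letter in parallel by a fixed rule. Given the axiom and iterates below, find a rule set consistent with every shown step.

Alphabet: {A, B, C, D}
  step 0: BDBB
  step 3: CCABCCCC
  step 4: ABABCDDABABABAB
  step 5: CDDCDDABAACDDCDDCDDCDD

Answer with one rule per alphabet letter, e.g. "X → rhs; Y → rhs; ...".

A->C, B->DD, C->AB, D->A

  step 4 ⇒ step 5: ABABCDDABABABAB ⇒ C·DD·C·DD·AB·A·A·C·DD·C·DD·C·DD·C·DD
    A ↦ C
    B ↦ DD
    C ↦ AB
    D ↦ A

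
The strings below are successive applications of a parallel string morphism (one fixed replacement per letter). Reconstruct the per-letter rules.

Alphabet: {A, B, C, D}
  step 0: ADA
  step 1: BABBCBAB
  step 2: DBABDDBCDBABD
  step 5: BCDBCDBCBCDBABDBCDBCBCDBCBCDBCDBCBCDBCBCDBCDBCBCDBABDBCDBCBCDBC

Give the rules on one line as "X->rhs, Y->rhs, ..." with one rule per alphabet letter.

  step 1 ⇒ step 2: BABBCBAB ⇒ D·BAB·D·D·BC·D·BAB·D
    A ↦ BAB
    B ↦ D
    C ↦ BC
  step 0 ⇒ step 1: ADA ⇒ BAB·BC·BAB
    D ↦ BC

A->BAB, B->D, C->BC, D->BC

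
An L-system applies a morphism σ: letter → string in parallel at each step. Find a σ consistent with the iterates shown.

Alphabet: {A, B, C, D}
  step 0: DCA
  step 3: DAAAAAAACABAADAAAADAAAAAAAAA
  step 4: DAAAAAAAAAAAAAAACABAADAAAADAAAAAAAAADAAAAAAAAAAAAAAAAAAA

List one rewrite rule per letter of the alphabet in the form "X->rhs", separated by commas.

  step 3 ⇒ step 4: DAAAAAAACABAADAAAADAAAAAAAAA ⇒ DA·AA·AA·AA·AA·AA·AA·AA·CAB·AA·D·AA·AA·DA·AA·AA·AA·AA·DA·AA·AA·AA·AA·AA·AA·AA·AA·AA
    A ↦ AA
    B ↦ D
    C ↦ CAB
    D ↦ DA

A->AA, B->D, C->CAB, D->DA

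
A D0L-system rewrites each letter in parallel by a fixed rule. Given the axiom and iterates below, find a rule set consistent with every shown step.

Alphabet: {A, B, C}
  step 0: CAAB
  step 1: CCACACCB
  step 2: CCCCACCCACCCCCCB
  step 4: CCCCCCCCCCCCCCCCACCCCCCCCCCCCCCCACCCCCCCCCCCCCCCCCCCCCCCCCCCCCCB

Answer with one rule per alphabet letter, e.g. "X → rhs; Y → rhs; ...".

  step 1 ⇒ step 2: CCACACCB ⇒ CC·CC·AC·CC·AC·CC·CC·CB
    A ↦ AC
    B ↦ CB
    C ↦ CC

A->AC, B->CB, C->CC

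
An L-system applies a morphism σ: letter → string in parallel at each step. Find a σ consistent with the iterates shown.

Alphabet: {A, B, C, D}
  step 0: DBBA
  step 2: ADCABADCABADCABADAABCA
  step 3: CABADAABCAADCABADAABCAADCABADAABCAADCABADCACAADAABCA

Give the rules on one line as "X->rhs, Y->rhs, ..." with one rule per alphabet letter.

A->CA, B->AD, C->AAB, D->BAD

  step 2 ⇒ step 3: ADCABADCABADCABADAABCA ⇒ CA·BAD·AAB·CA·AD·CA·BAD·AAB·CA·AD·CA·BAD·AAB·CA·AD·CA·BAD·CA·CA·AD·AAB·CA
    A ↦ CA
    B ↦ AD
    C ↦ AAB
    D ↦ BAD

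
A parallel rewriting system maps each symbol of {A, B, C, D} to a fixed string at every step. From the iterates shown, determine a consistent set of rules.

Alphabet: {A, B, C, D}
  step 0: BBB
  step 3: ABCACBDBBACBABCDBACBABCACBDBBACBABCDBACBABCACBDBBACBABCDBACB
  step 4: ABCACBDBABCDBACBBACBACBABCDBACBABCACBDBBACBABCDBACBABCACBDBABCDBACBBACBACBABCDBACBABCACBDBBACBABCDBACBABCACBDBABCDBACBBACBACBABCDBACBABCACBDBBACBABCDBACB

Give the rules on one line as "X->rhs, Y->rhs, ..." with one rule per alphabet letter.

A->ABC, B->ACB, C->DB, D->B

  step 3 ⇒ step 4: ABCACBDBBACBABCDBACBABCACBDBBACBABCDBACBABCACBDBBACBABCDBACB ⇒ ABC·ACB·DB·ABC·DB·ACB·B·ACB·ACB·ABC·DB·ACB·ABC·ACB·DB·B·ACB·ABC·DB·ACB·ABC·ACB·DB·ABC·DB·ACB·B·ACB·ACB·ABC·DB·ACB·ABC·ACB·DB·B·ACB·ABC·DB·ACB·ABC·ACB·DB·ABC·DB·ACB·B·ACB·ACB·ABC·DB·ACB·ABC·ACB·DB·B·ACB·ABC·DB·ACB
    A ↦ ABC
    B ↦ ACB
    C ↦ DB
    D ↦ B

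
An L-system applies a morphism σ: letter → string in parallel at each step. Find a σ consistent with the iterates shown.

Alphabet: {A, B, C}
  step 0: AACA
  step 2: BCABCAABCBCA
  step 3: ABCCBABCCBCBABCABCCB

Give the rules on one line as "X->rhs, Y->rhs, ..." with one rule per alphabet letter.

A->CB, B->A, C->BC

  step 2 ⇒ step 3: BCABCAABCBCA ⇒ A·BC·CB·A·BC·CB·CB·A·BC·A·BC·CB
    A ↦ CB
    B ↦ A
    C ↦ BC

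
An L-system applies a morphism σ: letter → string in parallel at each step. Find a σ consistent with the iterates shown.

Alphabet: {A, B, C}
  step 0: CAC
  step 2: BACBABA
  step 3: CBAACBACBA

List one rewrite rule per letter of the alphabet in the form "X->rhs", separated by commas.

  step 2 ⇒ step 3: BACBABA ⇒ C·BA·A·C·BA·C·BA
    A ↦ BA
    B ↦ C
    C ↦ A

A->BA, B->C, C->A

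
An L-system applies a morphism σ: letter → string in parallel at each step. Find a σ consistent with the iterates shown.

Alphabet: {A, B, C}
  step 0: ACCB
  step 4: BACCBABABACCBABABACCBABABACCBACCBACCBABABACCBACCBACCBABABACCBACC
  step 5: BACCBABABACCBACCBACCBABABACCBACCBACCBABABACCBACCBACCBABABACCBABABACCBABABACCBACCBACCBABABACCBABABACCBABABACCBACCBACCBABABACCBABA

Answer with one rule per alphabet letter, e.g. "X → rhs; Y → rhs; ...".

A->CC, B->BA, C->BA

  step 4 ⇒ step 5: BACCBABABACCBABABACCBABABACCBACCBACCBABABACCBACCBACCBABABACCBACC ⇒ BA·CC·BA·BA·BA·CC·BA·CC·BA·CC·BA·BA·BA·CC·BA·CC·BA·CC·BA·BA·BA·CC·BA·CC·BA·CC·BA·BA·BA·CC·BA·BA·BA·CC·BA·BA·BA·CC·BA·CC·BA·CC·BA·BA·BA·CC·BA·BA·BA·CC·BA·BA·BA·CC·BA·CC·BA·CC·BA·BA·BA·CC·BA·BA
    A ↦ CC
    B ↦ BA
    C ↦ BA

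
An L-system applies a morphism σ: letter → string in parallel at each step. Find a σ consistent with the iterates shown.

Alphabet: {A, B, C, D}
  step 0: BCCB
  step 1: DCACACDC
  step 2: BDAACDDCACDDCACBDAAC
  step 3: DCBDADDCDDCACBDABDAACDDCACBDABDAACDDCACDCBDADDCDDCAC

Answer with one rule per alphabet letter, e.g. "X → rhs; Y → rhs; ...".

A->DDC, B->DC, C->AC, D->BDA

  step 2 ⇒ step 3: BDAACDDCACDDCACBDAAC ⇒ DC·BDA·DDC·DDC·AC·BDA·BDA·AC·DDC·AC·BDA·BDA·AC·DDC·AC·DC·BDA·DDC·DDC·AC
    A ↦ DDC
    B ↦ DC
    C ↦ AC
    D ↦ BDA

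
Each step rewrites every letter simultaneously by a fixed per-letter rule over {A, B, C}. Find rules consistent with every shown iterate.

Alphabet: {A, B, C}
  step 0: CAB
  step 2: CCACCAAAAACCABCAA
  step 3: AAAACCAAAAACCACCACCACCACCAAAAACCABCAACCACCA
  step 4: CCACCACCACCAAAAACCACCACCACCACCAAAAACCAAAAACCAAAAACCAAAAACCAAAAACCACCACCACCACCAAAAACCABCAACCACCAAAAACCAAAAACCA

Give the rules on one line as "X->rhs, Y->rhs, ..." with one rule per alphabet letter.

  step 3 ⇒ step 4: AAAACCAAAAACCACCACCACCACCAAAAACCABCAACCACCA ⇒ CCA·CCA·CCA·CCA·AA·AA·CCA·CCA·CCA·CCA·CCA·AA·AA·CCA·AA·AA·CCA·AA·AA·CCA·AA·AA·CCA·AA·AA·CCA·CCA·CCA·CCA·CCA·AA·AA·CCA·BC·AA·CCA·CCA·AA·AA·CCA·AA·AA·CCA
    A ↦ CCA
    B ↦ BC
    C ↦ AA

A->CCA, B->BC, C->AA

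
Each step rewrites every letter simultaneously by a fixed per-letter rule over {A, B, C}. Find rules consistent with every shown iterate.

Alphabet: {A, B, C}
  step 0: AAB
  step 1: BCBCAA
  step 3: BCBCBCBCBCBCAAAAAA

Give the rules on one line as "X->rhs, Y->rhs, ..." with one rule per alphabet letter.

  step 0 ⇒ step 1: AAB ⇒ BC·BC·AA
    A ↦ BC
    B ↦ AA
    C ↦ A  (constrained at step 1)

A->BC, B->AA, C->A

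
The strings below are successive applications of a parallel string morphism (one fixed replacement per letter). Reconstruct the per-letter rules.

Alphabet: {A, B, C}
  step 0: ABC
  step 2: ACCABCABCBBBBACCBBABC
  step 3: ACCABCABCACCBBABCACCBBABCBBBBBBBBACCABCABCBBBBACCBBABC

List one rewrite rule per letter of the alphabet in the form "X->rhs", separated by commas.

  step 2 ⇒ step 3: ACCABCABCBBBBACCBBABC ⇒ ACC·ABC·ABC·ACC·BB·ABC·ACC·BB·ABC·BB·BB·BB·BB·ACC·ABC·ABC·BB·BB·ACC·BB·ABC
    A ↦ ACC
    B ↦ BB
    C ↦ ABC

A->ACC, B->BB, C->ABC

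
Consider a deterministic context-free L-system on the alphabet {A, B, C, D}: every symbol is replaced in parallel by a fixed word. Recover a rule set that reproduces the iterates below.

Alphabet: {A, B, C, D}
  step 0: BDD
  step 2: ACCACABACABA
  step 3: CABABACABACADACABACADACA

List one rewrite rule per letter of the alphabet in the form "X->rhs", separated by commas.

A->CA, B->DA, C->BA, D->AC

  step 2 ⇒ step 3: ACCACABACABA ⇒ CA·BA·BA·CA·BA·CA·DA·CA·BA·CA·DA·CA
    A ↦ CA
    B ↦ DA
    C ↦ BA
    D ↦ AC  (constrained at step 0)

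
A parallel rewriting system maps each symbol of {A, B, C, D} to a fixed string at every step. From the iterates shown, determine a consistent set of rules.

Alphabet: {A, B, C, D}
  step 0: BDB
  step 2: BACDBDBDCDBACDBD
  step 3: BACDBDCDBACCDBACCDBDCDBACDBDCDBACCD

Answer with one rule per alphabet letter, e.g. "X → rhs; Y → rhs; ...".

A->D, B->BAC, C->BD, D->CD

  step 2 ⇒ step 3: BACDBDBDCDBACDBD ⇒ BAC·D·BD·CD·BAC·CD·BAC·CD·BD·CD·BAC·D·BD·CD·BAC·CD
    A ↦ D
    B ↦ BAC
    C ↦ BD
    D ↦ CD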